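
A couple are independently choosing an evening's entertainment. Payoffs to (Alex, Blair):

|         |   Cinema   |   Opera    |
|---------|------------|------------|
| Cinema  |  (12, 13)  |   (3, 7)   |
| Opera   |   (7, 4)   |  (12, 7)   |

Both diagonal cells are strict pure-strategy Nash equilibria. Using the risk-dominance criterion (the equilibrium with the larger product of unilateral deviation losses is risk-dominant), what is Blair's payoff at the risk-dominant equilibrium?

At both Cinema: Alex loses 12 − 7 = 5 by deviating; Blair loses 13 − 7 = 6. Product = 5·6 = 30.
At both Opera: Alex loses 12 − 3 = 9 by deviating; Blair loses 7 − 4 = 3. Product = 9·3 = 27.
30 > 27, so both Cinema is risk-dominant. Blair's payoff there is 13.

13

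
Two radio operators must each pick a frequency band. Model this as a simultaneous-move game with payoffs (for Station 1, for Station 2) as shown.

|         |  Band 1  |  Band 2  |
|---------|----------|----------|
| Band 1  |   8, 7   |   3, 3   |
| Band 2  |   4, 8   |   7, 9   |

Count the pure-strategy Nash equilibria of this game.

2

Both Band 1: Station 1 gets 8 (best alternative 4); Station 2 gets 7 (best alternative 3). Neither deviates — NE.
Both Band 2: Station 1 gets 7 (best alternative 3); Station 2 gets 9 (best alternative 8). Neither deviates — NE.
(Band 2, Band 1) is not a NE: Station 1 would switch to Band 1 (8 > 4).
No other cell survives both best-response checks, so there are 2 pure NE.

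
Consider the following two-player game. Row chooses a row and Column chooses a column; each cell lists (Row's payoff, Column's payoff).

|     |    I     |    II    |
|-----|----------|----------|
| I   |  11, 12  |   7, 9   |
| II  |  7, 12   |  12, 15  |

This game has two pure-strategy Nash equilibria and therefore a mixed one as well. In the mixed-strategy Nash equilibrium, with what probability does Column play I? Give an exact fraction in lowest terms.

5/9

Column's mix q on I must make Row indifferent between I and II.
Row's payoff from I: 11q + 7(1−q). From II: 7q + 12(1−q).
Set equal: 4q = 5(1−q) → q = 5/9.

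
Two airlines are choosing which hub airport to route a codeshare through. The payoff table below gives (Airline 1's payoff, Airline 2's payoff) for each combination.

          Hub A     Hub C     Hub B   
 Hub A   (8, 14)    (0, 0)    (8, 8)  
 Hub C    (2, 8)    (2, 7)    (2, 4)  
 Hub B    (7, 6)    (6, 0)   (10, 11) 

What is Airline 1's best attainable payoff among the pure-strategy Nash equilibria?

Both Hub A is a pure NE (Airline 1: 8 ≥ 7; Airline 2: 14 ≥ 8). Airline 1 gets 8.
Both Hub B is a pure NE (Airline 1: 10 ≥ 8; Airline 2: 11 ≥ 6). Airline 1 gets 10.
Every other cell has a profitable deviation for at least one player. Highest of {8, 10} is 10.

10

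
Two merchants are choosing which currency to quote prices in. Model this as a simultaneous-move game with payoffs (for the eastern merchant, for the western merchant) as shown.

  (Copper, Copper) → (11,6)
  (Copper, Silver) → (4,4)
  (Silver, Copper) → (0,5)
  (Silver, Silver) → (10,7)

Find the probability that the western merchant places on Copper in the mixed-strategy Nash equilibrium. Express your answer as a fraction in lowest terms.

The western merchant's mix q on Copper must make the eastern merchant indifferent between Copper and Silver.
The eastern merchant's payoff from Copper: 11q + 4(1−q). From Silver: 0q + 10(1−q).
Set equal: 11q = 6(1−q) → q = 6/17.

6/17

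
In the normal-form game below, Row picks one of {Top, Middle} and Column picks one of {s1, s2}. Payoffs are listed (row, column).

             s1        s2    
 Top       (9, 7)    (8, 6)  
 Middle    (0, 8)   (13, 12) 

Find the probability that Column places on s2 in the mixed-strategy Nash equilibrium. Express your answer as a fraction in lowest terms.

9/14

Column's mix q on s1 must make Row indifferent between Top and Middle.
Row's payoff from Top: 9q + 8(1−q). From Middle: 0q + 13(1−q).
Set equal: 9q = 5(1−q) → q = 5/14.
Probability on s2 is 1 − 5/14 = 9/14.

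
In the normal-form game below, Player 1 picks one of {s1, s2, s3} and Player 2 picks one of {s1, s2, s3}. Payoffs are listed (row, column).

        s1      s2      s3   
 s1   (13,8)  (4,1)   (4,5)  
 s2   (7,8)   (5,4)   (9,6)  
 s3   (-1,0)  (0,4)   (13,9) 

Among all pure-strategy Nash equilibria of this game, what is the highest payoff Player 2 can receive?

Both s1 is a pure NE (Player 1: 13 ≥ 7; Player 2: 8 ≥ 5). Player 2 gets 8.
Both s3 is a pure NE (Player 1: 13 ≥ 9; Player 2: 9 ≥ 4). Player 2 gets 9.
Every other cell has a profitable deviation for at least one player. Highest of {8, 9} is 9.

9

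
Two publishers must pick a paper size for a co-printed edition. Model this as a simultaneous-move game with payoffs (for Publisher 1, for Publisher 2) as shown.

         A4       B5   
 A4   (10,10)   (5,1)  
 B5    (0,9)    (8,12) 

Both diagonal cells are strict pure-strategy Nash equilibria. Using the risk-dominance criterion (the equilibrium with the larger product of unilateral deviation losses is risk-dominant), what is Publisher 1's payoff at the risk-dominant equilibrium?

At both A4: Publisher 1 loses 10 − 0 = 10 by deviating; Publisher 2 loses 10 − 1 = 9. Product = 10·9 = 90.
At both B5: Publisher 1 loses 8 − 5 = 3 by deviating; Publisher 2 loses 12 − 9 = 3. Product = 3·3 = 9.
90 > 9, so both A4 is risk-dominant. Publisher 1's payoff there is 10.

10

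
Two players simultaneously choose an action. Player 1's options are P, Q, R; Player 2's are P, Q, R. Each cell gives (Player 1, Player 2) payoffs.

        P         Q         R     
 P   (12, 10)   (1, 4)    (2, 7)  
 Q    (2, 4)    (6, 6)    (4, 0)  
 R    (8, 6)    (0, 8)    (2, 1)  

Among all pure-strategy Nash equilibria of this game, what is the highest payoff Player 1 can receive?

Both P is a pure NE (Player 1: 12 ≥ 8; Player 2: 10 ≥ 7). Player 1 gets 12.
Both Q is a pure NE (Player 1: 6 ≥ 1; Player 2: 6 ≥ 4). Player 1 gets 6.
Every other cell has a profitable deviation for at least one player. Highest of {12, 6} is 12.

12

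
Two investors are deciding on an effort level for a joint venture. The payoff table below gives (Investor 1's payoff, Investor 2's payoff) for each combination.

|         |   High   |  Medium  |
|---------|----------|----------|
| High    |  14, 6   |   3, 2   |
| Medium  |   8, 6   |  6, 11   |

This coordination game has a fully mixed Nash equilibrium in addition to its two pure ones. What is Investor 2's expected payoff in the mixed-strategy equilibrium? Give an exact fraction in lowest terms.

Investor 1 mixes with probability p on High, chosen so Investor 2 is indifferent: 6p + 6(1−p) = 2p + 11(1−p) gives p = 5/9.
Investor 2's expected payoff is 6·5/9 + 6·4/9 = 6.

6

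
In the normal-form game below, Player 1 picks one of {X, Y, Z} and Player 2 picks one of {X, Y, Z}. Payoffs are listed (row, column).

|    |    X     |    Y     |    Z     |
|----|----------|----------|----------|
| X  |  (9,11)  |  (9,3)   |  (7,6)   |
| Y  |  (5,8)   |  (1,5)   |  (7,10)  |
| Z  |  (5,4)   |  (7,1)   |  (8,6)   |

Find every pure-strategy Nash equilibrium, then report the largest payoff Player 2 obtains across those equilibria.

11

Both X is a pure NE (Player 1: 9 ≥ 5; Player 2: 11 ≥ 6). Player 2 gets 11.
Both Z is a pure NE (Player 1: 8 ≥ 7; Player 2: 6 ≥ 4). Player 2 gets 6.
Every other cell has a profitable deviation for at least one player. Highest of {11, 6} is 11.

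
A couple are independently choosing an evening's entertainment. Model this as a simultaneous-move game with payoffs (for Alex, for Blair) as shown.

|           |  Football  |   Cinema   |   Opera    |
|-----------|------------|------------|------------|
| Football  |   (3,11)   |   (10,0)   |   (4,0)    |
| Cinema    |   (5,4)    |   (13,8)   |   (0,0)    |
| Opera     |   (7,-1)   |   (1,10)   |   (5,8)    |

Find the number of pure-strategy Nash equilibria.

1

Both Cinema: Alex gets 13 (best alternative 10); Blair gets 8 (best alternative 4). Neither deviates — NE.
Both Opera is not a NE: Blair would switch to Cinema (10 > 8).
No other cell survives both best-response checks, so there is 1 pure NE.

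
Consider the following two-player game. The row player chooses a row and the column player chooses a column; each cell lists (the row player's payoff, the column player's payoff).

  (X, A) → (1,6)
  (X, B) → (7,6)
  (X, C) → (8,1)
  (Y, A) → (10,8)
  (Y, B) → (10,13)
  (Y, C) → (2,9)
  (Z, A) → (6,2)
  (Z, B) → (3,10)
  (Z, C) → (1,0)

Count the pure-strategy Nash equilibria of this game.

1

(Y, B): the row player gets 10 (best alternative 7); the column player gets 13 (best alternative 9). Neither deviates — NE.
(X, A) is not a NE: the row player would switch to Y (10 > 1).
No other cell survives both best-response checks, so there is 1 pure NE.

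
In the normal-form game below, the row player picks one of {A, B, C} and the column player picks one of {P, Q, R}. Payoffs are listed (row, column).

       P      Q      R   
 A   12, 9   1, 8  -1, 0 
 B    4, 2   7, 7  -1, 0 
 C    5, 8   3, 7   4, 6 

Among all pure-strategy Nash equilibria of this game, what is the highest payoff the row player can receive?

12

(A, P) is a pure NE (the row player: 12 ≥ 5; the column player: 9 ≥ 8). The row player gets 12.
(B, Q) is a pure NE (the row player: 7 ≥ 3; the column player: 7 ≥ 2). The row player gets 7.
Every other cell has a profitable deviation for at least one player. Highest of {12, 7} is 12.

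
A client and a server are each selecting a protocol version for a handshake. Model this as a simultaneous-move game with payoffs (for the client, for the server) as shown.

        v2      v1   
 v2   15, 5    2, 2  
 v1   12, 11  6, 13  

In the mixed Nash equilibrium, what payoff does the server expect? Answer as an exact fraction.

43/5

The client mixes with probability p on v2, chosen so the server is indifferent: 5p + 11(1−p) = 2p + 13(1−p) gives p = 2/5.
The server's expected payoff is 5·2/5 + 11·3/5 = 43/5.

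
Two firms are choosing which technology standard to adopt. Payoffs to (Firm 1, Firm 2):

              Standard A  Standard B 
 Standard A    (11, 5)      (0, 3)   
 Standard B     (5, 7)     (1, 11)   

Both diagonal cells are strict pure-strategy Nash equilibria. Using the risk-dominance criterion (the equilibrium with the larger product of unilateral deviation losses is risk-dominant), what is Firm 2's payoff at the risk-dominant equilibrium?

5

At both Standard A: Firm 1 loses 11 − 5 = 6 by deviating; Firm 2 loses 5 − 3 = 2. Product = 6·2 = 12.
At both Standard B: Firm 1 loses 1 − 0 = 1 by deviating; Firm 2 loses 11 − 7 = 4. Product = 1·4 = 4.
12 > 4, so both Standard A is risk-dominant. Firm 2's payoff there is 5.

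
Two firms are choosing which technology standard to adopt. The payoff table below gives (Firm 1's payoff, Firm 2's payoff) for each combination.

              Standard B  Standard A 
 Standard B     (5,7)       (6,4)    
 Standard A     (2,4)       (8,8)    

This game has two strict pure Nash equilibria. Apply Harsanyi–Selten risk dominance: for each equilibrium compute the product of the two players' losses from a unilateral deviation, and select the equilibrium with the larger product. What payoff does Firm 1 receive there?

5

At both Standard B: Firm 1 loses 5 − 2 = 3 by deviating; Firm 2 loses 7 − 4 = 3. Product = 3·3 = 9.
At both Standard A: Firm 1 loses 8 − 6 = 2 by deviating; Firm 2 loses 8 − 4 = 4. Product = 2·4 = 8.
9 > 8, so both Standard B is risk-dominant. Firm 1's payoff there is 5.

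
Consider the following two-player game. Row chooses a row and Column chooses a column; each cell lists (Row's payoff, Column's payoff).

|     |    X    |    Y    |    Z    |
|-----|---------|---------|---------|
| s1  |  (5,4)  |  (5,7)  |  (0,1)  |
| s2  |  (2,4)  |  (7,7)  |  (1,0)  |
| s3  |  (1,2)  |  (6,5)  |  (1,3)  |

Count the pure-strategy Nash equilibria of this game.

1

(s2, Y): Row gets 7 (best alternative 6); Column gets 7 (best alternative 4). Neither deviates — NE.
(s1, X) is not a NE: Column would switch to Y (7 > 4).
No other cell survives both best-response checks, so there is 1 pure NE.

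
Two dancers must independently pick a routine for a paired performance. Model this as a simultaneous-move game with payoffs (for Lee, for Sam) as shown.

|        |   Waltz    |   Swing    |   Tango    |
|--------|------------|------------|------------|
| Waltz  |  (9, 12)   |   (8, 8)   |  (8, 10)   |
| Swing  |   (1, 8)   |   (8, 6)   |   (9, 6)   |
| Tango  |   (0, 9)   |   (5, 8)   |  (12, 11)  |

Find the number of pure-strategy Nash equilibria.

Both Waltz: Lee gets 9 (best alternative 1); Sam gets 12 (best alternative 10). Neither deviates — NE.
Both Tango: Lee gets 12 (best alternative 9); Sam gets 11 (best alternative 9). Neither deviates — NE.
Both Swing is not a NE: Sam would switch to Waltz (8 > 6).
No other cell survives both best-response checks, so there are 2 pure NE.

2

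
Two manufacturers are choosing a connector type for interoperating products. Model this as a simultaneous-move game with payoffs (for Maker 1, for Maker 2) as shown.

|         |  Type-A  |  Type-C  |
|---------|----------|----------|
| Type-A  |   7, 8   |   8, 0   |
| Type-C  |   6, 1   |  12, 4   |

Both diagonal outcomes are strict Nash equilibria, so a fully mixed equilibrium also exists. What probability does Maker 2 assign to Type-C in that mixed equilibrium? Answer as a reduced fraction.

Maker 2's mix q on Type-A must make Maker 1 indifferent between Type-A and Type-C.
Maker 1's payoff from Type-A: 7q + 8(1−q). From Type-C: 6q + 12(1−q).
Set equal: 1q = 4(1−q) → q = 4/5.
Probability on Type-C is 1 − 4/5 = 1/5.

1/5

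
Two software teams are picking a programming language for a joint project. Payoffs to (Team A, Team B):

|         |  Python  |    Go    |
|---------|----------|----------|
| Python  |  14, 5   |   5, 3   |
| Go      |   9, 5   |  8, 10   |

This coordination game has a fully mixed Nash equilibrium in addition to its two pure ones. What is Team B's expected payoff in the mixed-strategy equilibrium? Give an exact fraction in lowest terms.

5

Team A mixes with probability p on Python, chosen so Team B is indifferent: 5p + 5(1−p) = 3p + 10(1−p) gives p = 5/7.
Team B's expected payoff is 5·5/7 + 5·2/7 = 5.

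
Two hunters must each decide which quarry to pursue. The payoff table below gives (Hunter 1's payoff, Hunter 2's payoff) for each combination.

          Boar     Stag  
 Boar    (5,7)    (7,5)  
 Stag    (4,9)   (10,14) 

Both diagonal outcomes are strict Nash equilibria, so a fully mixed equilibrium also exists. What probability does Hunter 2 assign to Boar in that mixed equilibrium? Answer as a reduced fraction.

Hunter 2's mix q on Boar must make Hunter 1 indifferent between Boar and Stag.
Hunter 1's payoff from Boar: 5q + 7(1−q). From Stag: 4q + 10(1−q).
Set equal: 1q = 3(1−q) → q = 3/4.

3/4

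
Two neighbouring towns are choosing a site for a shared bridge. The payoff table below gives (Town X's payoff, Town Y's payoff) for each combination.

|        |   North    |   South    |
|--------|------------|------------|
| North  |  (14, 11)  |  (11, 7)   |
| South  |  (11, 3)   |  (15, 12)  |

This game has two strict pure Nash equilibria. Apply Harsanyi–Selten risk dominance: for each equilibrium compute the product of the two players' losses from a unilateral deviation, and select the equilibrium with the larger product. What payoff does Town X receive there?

At both North: Town X loses 14 − 11 = 3 by deviating; Town Y loses 11 − 7 = 4. Product = 3·4 = 12.
At both South: Town X loses 15 − 11 = 4 by deviating; Town Y loses 12 − 3 = 9. Product = 4·9 = 36.
36 > 12, so both South is risk-dominant. Town X's payoff there is 15.

15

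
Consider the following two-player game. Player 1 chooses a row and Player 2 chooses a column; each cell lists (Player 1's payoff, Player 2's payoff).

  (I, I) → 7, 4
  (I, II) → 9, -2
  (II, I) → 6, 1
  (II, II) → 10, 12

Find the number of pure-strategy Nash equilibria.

2

Both I: Player 1 gets 7 (best alternative 6); Player 2 gets 4 (best alternative -2). Neither deviates — NE.
Both II: Player 1 gets 10 (best alternative 9); Player 2 gets 12 (best alternative 1). Neither deviates — NE.
(II, I) is not a NE: Player 1 would switch to I (7 > 6).
No other cell survives both best-response checks, so there are 2 pure NE.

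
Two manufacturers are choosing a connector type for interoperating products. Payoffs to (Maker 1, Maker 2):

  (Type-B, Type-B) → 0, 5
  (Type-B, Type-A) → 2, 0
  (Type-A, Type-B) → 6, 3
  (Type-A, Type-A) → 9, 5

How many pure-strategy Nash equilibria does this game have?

1

Both Type-A: Maker 1 gets 9 (best alternative 2); Maker 2 gets 5 (best alternative 3). Neither deviates — NE.
Both Type-B is not a NE: Maker 1 would switch to Type-A (6 > 0).
No other cell survives both best-response checks, so there is 1 pure NE.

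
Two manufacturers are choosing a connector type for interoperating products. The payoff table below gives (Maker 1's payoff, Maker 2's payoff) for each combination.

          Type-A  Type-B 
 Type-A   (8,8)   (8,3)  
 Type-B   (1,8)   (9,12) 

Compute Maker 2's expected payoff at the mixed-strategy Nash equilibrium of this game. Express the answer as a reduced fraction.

8

Maker 1 mixes with probability p on Type-A, chosen so Maker 2 is indifferent: 8p + 8(1−p) = 3p + 12(1−p) gives p = 4/9.
Maker 2's expected payoff is 8·4/9 + 8·5/9 = 8.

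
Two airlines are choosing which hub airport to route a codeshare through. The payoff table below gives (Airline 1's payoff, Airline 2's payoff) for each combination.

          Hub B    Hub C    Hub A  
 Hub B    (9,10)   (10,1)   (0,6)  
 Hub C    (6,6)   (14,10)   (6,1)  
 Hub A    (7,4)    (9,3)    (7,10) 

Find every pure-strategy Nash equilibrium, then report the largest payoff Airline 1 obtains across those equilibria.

14

Both Hub B is a pure NE (Airline 1: 9 ≥ 7; Airline 2: 10 ≥ 6). Airline 1 gets 9.
Both Hub C is a pure NE (Airline 1: 14 ≥ 10; Airline 2: 10 ≥ 6). Airline 1 gets 14.
Both Hub A is a pure NE (Airline 1: 7 ≥ 6; Airline 2: 10 ≥ 4). Airline 1 gets 7.
Every other cell has a profitable deviation for at least one player. Highest of {9, 14, 7} is 14.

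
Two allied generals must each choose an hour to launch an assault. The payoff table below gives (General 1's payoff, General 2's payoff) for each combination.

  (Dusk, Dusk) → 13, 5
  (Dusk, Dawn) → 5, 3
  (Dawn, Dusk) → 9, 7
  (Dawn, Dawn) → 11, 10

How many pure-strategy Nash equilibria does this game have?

2

Both Dusk: General 1 gets 13 (best alternative 9); General 2 gets 5 (best alternative 3). Neither deviates — NE.
Both Dawn: General 1 gets 11 (best alternative 5); General 2 gets 10 (best alternative 7). Neither deviates — NE.
(Dusk, Dawn) is not a NE: General 1 would switch to Dawn (11 > 5).
No other cell survives both best-response checks, so there are 2 pure NE.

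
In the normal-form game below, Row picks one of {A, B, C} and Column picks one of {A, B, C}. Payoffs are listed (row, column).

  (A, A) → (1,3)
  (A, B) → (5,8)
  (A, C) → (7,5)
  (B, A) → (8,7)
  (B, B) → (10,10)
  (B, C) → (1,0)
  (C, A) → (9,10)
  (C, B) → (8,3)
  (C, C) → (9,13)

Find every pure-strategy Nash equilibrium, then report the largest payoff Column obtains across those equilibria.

13

Both B is a pure NE (Row: 10 ≥ 8; Column: 10 ≥ 7). Column gets 10.
Both C is a pure NE (Row: 9 ≥ 7; Column: 13 ≥ 10). Column gets 13.
Every other cell has a profitable deviation for at least one player. Highest of {10, 13} is 13.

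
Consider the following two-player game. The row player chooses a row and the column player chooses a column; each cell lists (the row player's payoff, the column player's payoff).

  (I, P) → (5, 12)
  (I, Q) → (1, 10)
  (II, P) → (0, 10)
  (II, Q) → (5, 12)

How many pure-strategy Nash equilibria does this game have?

(I, P): the row player gets 5 (best alternative 0); the column player gets 12 (best alternative 10). Neither deviates — NE.
(II, Q): the row player gets 5 (best alternative 1); the column player gets 12 (best alternative 10). Neither deviates — NE.
(II, P) is not a NE: the row player would switch to I (5 > 0).
No other cell survives both best-response checks, so there are 2 pure NE.

2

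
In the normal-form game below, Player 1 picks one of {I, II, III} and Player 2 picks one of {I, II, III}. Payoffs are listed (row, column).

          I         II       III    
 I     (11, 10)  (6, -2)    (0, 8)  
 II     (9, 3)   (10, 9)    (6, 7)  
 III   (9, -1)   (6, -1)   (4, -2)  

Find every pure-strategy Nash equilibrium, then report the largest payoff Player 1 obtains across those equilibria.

11

Both I is a pure NE (Player 1: 11 ≥ 9; Player 2: 10 ≥ 8). Player 1 gets 11.
Both II is a pure NE (Player 1: 10 ≥ 6; Player 2: 9 ≥ 7). Player 1 gets 10.
Every other cell has a profitable deviation for at least one player. Highest of {11, 10} is 11.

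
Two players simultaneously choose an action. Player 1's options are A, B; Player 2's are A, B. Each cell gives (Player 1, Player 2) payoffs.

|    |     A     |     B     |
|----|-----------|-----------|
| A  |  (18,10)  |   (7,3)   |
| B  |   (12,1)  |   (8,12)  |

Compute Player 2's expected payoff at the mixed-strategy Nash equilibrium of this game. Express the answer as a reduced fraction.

13/2

Player 1 mixes with probability p on A, chosen so Player 2 is indifferent: 10p + 1(1−p) = 3p + 12(1−p) gives p = 11/18.
Player 2's expected payoff is 10·11/18 + 1·7/18 = 13/2.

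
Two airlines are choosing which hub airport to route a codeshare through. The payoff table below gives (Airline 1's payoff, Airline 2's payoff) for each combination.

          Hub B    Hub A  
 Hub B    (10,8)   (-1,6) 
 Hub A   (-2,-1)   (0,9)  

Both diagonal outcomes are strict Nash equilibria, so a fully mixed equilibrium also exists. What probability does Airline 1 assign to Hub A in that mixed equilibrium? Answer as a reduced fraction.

Airline 1's mix p on Hub B must make Airline 2 indifferent between Hub B and Hub A.
Airline 2's payoff from Hub B: 8p + (-1)(1−p). From Hub A: 6p + 9(1−p).
Set equal: 2p = 10(1−p) → p = 10/12 = 5/6.
Probability on Hub A is 1 − 5/6 = 1/6.

1/6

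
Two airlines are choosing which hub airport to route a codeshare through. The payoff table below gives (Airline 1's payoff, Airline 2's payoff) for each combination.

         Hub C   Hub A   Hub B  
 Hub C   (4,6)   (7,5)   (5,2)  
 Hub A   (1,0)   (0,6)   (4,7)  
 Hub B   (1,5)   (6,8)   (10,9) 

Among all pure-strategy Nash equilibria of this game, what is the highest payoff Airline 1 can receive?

Both Hub C is a pure NE (Airline 1: 4 ≥ 1; Airline 2: 6 ≥ 5). Airline 1 gets 4.
Both Hub B is a pure NE (Airline 1: 10 ≥ 5; Airline 2: 9 ≥ 8). Airline 1 gets 10.
Every other cell has a profitable deviation for at least one player. Highest of {4, 10} is 10.

10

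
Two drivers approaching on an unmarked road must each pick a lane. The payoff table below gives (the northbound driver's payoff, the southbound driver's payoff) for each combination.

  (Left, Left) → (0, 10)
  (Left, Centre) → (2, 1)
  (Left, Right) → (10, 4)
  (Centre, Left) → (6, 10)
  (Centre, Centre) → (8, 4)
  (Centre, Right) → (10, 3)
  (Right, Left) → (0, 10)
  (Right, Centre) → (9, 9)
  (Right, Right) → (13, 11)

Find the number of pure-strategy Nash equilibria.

2

(Centre, Left): the northbound driver gets 6 (best alternative 0); the southbound driver gets 10 (best alternative 4). Neither deviates — NE.
Both Right: the northbound driver gets 13 (best alternative 10); the southbound driver gets 11 (best alternative 10). Neither deviates — NE.
Both Left is not a NE: the northbound driver would switch to Centre (6 > 0).
No other cell survives both best-response checks, so there are 2 pure NE.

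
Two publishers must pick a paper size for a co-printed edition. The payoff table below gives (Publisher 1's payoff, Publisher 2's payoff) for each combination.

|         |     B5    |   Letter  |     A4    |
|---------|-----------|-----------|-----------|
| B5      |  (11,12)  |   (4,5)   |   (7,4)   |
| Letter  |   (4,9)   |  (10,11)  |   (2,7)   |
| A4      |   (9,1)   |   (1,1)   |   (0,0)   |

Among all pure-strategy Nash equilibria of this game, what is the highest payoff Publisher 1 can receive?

Both B5 is a pure NE (Publisher 1: 11 ≥ 9; Publisher 2: 12 ≥ 5). Publisher 1 gets 11.
Both Letter is a pure NE (Publisher 1: 10 ≥ 4; Publisher 2: 11 ≥ 9). Publisher 1 gets 10.
Every other cell has a profitable deviation for at least one player. Highest of {11, 10} is 11.

11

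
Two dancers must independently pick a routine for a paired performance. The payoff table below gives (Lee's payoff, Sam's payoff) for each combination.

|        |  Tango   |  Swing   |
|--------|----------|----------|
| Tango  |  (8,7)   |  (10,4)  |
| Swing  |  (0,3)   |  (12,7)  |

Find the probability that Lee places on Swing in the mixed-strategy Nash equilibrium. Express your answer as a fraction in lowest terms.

Lee's mix p on Tango must make Sam indifferent between Tango and Swing.
Sam's payoff from Tango: 7p + 3(1−p). From Swing: 4p + 7(1−p).
Set equal: 3p = 4(1−p) → p = 4/7.
Probability on Swing is 1 − 4/7 = 3/7.

3/7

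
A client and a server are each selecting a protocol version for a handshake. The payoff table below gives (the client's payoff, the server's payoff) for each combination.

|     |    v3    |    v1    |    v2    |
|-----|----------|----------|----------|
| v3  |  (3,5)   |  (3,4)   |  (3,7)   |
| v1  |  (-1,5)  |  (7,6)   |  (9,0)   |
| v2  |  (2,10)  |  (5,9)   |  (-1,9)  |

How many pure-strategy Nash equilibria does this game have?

1

Both v1: the client gets 7 (best alternative 5); the server gets 6 (best alternative 5). Neither deviates — NE.
Both v3 is not a NE: the server would switch to v2 (7 > 5).
No other cell survives both best-response checks, so there is 1 pure NE.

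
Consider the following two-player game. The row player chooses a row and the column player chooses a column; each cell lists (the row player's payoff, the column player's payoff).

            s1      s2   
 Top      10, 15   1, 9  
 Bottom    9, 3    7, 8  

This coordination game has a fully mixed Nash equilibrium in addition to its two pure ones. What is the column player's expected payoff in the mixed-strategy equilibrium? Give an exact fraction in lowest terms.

93/11

The row player mixes with probability p on Top, chosen so the column player is indifferent: 15p + 3(1−p) = 9p + 8(1−p) gives p = 5/11.
The column player's expected payoff is 15·5/11 + 3·6/11 = 93/11.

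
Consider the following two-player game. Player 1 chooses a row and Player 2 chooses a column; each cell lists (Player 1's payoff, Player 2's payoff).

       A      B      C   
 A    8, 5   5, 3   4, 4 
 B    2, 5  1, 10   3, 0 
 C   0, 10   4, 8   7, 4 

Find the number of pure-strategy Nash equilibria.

Both A: Player 1 gets 8 (best alternative 2); Player 2 gets 5 (best alternative 4). Neither deviates — NE.
Both C is not a NE: Player 2 would switch to A (10 > 4).
No other cell survives both best-response checks, so there is 1 pure NE.

1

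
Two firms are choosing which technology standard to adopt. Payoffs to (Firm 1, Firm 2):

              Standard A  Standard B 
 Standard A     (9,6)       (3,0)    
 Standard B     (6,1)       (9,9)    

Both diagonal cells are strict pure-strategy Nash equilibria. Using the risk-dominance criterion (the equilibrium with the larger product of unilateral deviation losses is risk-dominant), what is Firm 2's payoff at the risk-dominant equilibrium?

9

At both Standard A: Firm 1 loses 9 − 6 = 3 by deviating; Firm 2 loses 6 − 0 = 6. Product = 3·6 = 18.
At both Standard B: Firm 1 loses 9 − 3 = 6 by deviating; Firm 2 loses 9 − 1 = 8. Product = 6·8 = 48.
48 > 18, so both Standard B is risk-dominant. Firm 2's payoff there is 9.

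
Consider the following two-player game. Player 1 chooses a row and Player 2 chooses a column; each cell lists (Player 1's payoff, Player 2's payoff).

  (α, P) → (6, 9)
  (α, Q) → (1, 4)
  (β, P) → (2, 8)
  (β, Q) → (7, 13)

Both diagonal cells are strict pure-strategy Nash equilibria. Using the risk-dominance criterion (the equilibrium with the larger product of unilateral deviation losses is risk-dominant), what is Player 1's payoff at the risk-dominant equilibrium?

At (α, P): Player 1 loses 6 − 2 = 4 by deviating; Player 2 loses 9 − 4 = 5. Product = 4·5 = 20.
At (β, Q): Player 1 loses 7 − 1 = 6 by deviating; Player 2 loses 13 − 8 = 5. Product = 6·5 = 30.
30 > 20, so (β, Q) is risk-dominant. Player 1's payoff there is 7.

7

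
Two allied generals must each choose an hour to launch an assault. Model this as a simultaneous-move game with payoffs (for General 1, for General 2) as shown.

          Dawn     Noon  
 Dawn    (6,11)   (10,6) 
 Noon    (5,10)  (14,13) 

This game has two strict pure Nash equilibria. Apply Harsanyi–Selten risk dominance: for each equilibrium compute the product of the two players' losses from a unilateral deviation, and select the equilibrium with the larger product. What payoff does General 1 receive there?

At both Dawn: General 1 loses 6 − 5 = 1 by deviating; General 2 loses 11 − 6 = 5. Product = 1·5 = 5.
At both Noon: General 1 loses 14 − 10 = 4 by deviating; General 2 loses 13 − 10 = 3. Product = 4·3 = 12.
12 > 5, so both Noon is risk-dominant. General 1's payoff there is 14.

14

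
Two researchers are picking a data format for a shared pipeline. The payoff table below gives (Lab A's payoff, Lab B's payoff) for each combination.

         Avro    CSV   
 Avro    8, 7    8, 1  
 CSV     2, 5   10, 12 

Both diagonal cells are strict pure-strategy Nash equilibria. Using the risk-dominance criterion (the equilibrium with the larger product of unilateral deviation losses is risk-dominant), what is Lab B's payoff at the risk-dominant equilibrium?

At both Avro: Lab A loses 8 − 2 = 6 by deviating; Lab B loses 7 − 1 = 6. Product = 6·6 = 36.
At both CSV: Lab A loses 10 − 8 = 2 by deviating; Lab B loses 12 − 5 = 7. Product = 2·7 = 14.
36 > 14, so both Avro is risk-dominant. Lab B's payoff there is 7.

7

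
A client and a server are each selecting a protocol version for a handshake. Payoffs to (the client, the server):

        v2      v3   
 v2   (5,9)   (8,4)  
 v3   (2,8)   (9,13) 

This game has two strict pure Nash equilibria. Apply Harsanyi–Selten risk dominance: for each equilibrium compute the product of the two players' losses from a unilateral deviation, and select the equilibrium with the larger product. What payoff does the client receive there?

5

At both v2: the client loses 5 − 2 = 3 by deviating; the server loses 9 − 4 = 5. Product = 3·5 = 15.
At both v3: the client loses 9 − 8 = 1 by deviating; the server loses 13 − 8 = 5. Product = 1·5 = 5.
15 > 5, so both v2 is risk-dominant. The client's payoff there is 5.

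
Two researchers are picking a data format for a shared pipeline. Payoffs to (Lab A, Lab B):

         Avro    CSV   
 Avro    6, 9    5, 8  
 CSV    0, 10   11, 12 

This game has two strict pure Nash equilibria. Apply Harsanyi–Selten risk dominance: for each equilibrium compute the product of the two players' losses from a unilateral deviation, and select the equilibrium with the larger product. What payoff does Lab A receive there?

11

At both Avro: Lab A loses 6 − 0 = 6 by deviating; Lab B loses 9 − 8 = 1. Product = 6·1 = 6.
At both CSV: Lab A loses 11 − 5 = 6 by deviating; Lab B loses 12 − 10 = 2. Product = 6·2 = 12.
12 > 6, so both CSV is risk-dominant. Lab A's payoff there is 11.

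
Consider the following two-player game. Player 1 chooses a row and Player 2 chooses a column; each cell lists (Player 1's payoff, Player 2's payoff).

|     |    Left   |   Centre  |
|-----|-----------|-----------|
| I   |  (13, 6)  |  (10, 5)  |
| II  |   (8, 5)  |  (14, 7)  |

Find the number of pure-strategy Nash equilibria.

(I, Left): Player 1 gets 13 (best alternative 8); Player 2 gets 6 (best alternative 5). Neither deviates — NE.
(II, Centre): Player 1 gets 14 (best alternative 10); Player 2 gets 7 (best alternative 5). Neither deviates — NE.
(I, Centre) is not a NE: Player 1 would switch to II (14 > 10).
No other cell survives both best-response checks, so there are 2 pure NE.

2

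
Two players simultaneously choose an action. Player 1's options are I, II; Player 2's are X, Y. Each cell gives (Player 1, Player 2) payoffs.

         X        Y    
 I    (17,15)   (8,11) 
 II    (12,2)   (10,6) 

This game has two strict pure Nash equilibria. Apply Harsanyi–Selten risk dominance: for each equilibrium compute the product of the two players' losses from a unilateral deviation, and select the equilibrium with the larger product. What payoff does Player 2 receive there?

15

At (I, X): Player 1 loses 17 − 12 = 5 by deviating; Player 2 loses 15 − 11 = 4. Product = 5·4 = 20.
At (II, Y): Player 1 loses 10 − 8 = 2 by deviating; Player 2 loses 6 − 2 = 4. Product = 2·4 = 8.
20 > 8, so (I, X) is risk-dominant. Player 2's payoff there is 15.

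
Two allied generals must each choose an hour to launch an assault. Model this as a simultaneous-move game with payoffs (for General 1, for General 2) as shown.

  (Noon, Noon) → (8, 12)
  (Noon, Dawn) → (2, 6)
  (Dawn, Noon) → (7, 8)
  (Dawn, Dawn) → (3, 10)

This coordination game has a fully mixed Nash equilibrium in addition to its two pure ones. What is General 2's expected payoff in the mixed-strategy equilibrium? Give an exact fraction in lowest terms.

9

General 1 mixes with probability p on Noon, chosen so General 2 is indifferent: 12p + 8(1−p) = 6p + 10(1−p) gives p = 1/4.
General 2's expected payoff is 12·1/4 + 8·3/4 = 9.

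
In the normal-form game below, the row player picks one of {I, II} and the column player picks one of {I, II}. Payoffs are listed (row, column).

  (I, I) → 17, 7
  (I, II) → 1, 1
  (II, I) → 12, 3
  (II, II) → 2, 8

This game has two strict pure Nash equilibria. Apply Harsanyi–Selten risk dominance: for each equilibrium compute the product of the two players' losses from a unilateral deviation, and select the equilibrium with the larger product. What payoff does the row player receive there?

17

At both I: the row player loses 17 − 12 = 5 by deviating; the column player loses 7 − 1 = 6. Product = 5·6 = 30.
At both II: the row player loses 2 − 1 = 1 by deviating; the column player loses 8 − 3 = 5. Product = 1·5 = 5.
30 > 5, so both I is risk-dominant. The row player's payoff there is 17.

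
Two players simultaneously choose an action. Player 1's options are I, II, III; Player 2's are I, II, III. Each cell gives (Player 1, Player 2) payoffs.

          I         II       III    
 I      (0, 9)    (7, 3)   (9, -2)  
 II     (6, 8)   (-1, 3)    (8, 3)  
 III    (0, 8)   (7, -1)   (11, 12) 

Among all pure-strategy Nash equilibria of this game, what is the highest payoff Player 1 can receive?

11

(II, I) is a pure NE (Player 1: 6 ≥ 0; Player 2: 8 ≥ 3). Player 1 gets 6.
Both III is a pure NE (Player 1: 11 ≥ 9; Player 2: 12 ≥ 8). Player 1 gets 11.
Every other cell has a profitable deviation for at least one player. Highest of {6, 11} is 11.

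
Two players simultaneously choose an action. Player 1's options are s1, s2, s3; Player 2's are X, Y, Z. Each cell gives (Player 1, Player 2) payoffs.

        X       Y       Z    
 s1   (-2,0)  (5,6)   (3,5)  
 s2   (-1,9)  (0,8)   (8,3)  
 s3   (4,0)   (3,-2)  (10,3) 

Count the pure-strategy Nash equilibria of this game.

2

(s1, Y): Player 1 gets 5 (best alternative 3); Player 2 gets 6 (best alternative 5). Neither deviates — NE.
(s3, Z): Player 1 gets 10 (best alternative 8); Player 2 gets 3 (best alternative 0). Neither deviates — NE.
(s2, Y) is not a NE: Player 1 would switch to s1 (5 > 0).
No other cell survives both best-response checks, so there are 2 pure NE.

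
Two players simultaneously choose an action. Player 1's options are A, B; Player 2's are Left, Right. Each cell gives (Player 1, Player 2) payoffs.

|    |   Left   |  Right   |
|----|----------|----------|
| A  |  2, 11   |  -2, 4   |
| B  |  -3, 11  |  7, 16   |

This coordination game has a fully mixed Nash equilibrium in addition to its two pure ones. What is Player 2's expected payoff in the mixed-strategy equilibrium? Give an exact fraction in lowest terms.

11

Player 1 mixes with probability p on A, chosen so Player 2 is indifferent: 11p + 11(1−p) = 4p + 16(1−p) gives p = 5/12.
Player 2's expected payoff is 11·5/12 + 11·7/12 = 11.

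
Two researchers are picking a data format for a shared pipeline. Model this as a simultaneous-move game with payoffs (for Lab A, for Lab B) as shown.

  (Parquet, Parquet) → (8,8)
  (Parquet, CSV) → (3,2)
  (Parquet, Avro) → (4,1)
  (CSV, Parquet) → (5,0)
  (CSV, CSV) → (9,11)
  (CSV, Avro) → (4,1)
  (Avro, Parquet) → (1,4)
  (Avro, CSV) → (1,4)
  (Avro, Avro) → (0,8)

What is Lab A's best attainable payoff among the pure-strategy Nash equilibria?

9

Both Parquet is a pure NE (Lab A: 8 ≥ 5; Lab B: 8 ≥ 2). Lab A gets 8.
Both CSV is a pure NE (Lab A: 9 ≥ 3; Lab B: 11 ≥ 1). Lab A gets 9.
Every other cell has a profitable deviation for at least one player. Highest of {8, 9} is 9.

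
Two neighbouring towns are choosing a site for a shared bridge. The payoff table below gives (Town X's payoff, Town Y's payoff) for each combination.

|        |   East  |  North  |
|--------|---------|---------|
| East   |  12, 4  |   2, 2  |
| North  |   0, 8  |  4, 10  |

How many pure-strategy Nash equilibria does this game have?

2

Both East: Town X gets 12 (best alternative 0); Town Y gets 4 (best alternative 2). Neither deviates — NE.
Both North: Town X gets 4 (best alternative 2); Town Y gets 10 (best alternative 8). Neither deviates — NE.
(East, North) is not a NE: Town X would switch to North (4 > 2).
No other cell survives both best-response checks, so there are 2 pure NE.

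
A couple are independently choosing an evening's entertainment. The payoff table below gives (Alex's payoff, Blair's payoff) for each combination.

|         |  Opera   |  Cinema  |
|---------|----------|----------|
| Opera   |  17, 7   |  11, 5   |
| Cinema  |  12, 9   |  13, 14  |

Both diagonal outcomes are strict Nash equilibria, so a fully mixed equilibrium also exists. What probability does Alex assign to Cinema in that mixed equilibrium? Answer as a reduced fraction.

2/7

Alex's mix p on Opera must make Blair indifferent between Opera and Cinema.
Blair's payoff from Opera: 7p + 9(1−p). From Cinema: 5p + 14(1−p).
Set equal: 2p = 5(1−p) → p = 5/7.
Probability on Cinema is 1 − 5/7 = 2/7.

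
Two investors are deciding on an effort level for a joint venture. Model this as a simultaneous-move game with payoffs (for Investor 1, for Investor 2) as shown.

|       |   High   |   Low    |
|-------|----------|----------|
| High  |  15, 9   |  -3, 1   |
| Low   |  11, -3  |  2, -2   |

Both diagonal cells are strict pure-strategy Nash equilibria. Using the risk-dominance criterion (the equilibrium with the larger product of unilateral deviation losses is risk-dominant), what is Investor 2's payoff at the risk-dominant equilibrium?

9

At both High: Investor 1 loses 15 − 11 = 4 by deviating; Investor 2 loses 9 − 1 = 8. Product = 4·8 = 32.
At both Low: Investor 1 loses 2 − (-3) = 5 by deviating; Investor 2 loses -2 − (-3) = 1. Product = 5·1 = 5.
32 > 5, so both High is risk-dominant. Investor 2's payoff there is 9.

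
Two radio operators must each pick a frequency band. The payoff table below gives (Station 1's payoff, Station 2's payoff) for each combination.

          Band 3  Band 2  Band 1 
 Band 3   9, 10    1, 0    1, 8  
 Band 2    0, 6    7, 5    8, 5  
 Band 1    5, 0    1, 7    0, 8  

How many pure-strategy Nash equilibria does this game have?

1

Both Band 3: Station 1 gets 9 (best alternative 5); Station 2 gets 10 (best alternative 8). Neither deviates — NE.
Both Band 2 is not a NE: Station 2 would switch to Band 3 (6 > 5).
No other cell survives both best-response checks, so there is 1 pure NE.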